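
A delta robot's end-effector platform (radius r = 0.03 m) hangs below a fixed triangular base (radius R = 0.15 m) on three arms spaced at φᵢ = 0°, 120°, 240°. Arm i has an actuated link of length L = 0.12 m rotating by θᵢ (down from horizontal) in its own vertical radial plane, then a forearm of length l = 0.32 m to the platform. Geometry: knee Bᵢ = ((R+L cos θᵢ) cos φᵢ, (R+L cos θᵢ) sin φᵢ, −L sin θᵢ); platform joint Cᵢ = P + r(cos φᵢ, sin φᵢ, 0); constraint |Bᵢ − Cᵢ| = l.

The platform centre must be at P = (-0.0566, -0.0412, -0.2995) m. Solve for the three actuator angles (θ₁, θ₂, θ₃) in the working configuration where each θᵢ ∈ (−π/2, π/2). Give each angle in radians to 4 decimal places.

φ1=0.0° → target in arm frame (-0.0566, -0.0412)
  A=0.1766, B=-0.2995, C=(l²−L²−A²−y'²−z²)/(2L)=-0.1441
  γ=atan2(-0.2995,0.1766)=-1.0380;  ψ=arccos(-0.4145)=1.9982;  θ1=γ+ψ≈0.9601
arm 2 (φ=120.0°): x'=-0.0074, y'=0.0696
  A cos θ + B sin θ = C:  0.1274·cos θ + -0.2995·sin θ = -0.0949
  γ=atan2(-0.2995,0.1274)=-1.1687;  ψ=arccos(-0.2915)=1.8666;  θ2=γ+ψ≈0.6980
φ3=240.0° → target in arm frame (0.0640, -0.0284)
  A cos θ + B sin θ = C:  0.0560·cos θ + -0.2995·sin θ = -0.0235
  √(A²+B²)=0.3047;  θ3 = -1.3859+1.6481 ≈ 0.2622

θ₁ = 0.9601, θ₂ = 0.6980, θ₃ = 0.2622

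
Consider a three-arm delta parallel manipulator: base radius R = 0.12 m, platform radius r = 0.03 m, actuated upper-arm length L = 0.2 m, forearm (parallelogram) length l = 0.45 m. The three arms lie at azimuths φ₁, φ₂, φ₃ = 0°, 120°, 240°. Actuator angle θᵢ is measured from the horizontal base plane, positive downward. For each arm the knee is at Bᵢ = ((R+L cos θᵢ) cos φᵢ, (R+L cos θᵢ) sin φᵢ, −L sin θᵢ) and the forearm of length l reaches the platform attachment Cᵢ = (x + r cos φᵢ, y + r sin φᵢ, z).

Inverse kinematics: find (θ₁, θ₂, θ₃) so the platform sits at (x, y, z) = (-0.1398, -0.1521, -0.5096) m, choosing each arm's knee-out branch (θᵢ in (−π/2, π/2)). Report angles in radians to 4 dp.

φ1=0.0° → target in arm frame (-0.1398, -0.1521)
  e−x'=0.2298;  (l²−L²−(e−x')²−y'²−z²)/2L = -0.4328
  γ=atan2(-0.5096,0.2298)=-1.1472;  ψ=arccos(-0.7743)=2.4564;  θ1=γ+ψ≈1.3092
φ2=120.0° → target in arm frame (-0.0618, 0.1971)
  e−x'=0.1518;  (l²−L²−(e−x')²−y'²−z²)/2L = -0.3977
  √(A²+B²)=0.5317;  θ2 = -1.2812+2.4159 ≈ 1.1346
arm 3 (φ=240.0°): x'=0.2016, y'=-0.0450
  e−x'=-0.1116;  (l²−L²−(e−x')²−y'²−z²)/2L = -0.2792
  γ=atan2(-0.5096,-0.1116)=-1.7864;  ψ=arccos(-0.5352)=2.1355;  θ3=γ+ψ≈0.3491

θ₁ = 1.3092, θ₂ = 1.1346, θ₃ = 0.3491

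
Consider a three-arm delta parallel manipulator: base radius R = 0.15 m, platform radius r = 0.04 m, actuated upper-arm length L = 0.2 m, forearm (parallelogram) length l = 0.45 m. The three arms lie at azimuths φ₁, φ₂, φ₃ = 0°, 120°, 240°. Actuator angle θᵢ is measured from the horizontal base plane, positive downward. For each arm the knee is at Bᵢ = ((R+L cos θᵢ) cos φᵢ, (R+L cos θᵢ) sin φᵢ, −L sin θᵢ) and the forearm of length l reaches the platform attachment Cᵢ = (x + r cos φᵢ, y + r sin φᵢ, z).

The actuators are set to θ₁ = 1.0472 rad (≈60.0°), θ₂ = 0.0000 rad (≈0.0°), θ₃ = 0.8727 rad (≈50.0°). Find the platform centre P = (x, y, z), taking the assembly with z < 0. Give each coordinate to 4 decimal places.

(-0.1276, 0.1464, -0.4322)

arm 1 at φ=0.0°: e+L cos θ1 = 0.2100;  centre 1 = (0.2100, 0.0000, -0.1732)
φ2=120.0°: virtual centre (-0.1550, 0.2685, 0.0000), radius l
centre 3 = (0.2386·cos240.0°, 0.2386·sin240.0°, -0.1532) = (-0.1193, -0.2066, -0.1532)
eliminate P² terms by subtracting sphere 1 from 2 and 3
plane₁₂: -0.7300x+0.5369y+0.3464z = 0.0220
Cramer: x(z) = -0.0190+0.2512z;  y(z) = 0.0151-0.3036z
into |P−centre ₁|² = l²: 1.1553z² + 0.2222z + -0.1198 = 0;  Δ = 0.6031;  z = -0.4322 or 0.2399 → z<0 root = -0.4322
x = -0.1276, y = 0.1464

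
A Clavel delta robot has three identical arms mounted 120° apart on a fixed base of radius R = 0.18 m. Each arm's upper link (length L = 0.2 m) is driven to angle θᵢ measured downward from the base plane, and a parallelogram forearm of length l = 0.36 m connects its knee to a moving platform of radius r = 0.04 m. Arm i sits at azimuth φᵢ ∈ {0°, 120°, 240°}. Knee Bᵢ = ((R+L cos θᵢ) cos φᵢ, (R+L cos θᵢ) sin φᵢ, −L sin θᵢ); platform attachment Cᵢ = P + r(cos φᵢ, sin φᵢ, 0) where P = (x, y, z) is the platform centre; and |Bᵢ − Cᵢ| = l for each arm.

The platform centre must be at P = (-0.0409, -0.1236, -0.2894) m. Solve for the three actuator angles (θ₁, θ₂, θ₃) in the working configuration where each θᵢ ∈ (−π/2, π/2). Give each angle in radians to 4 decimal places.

θ₁ = 0.8726, θ₂ = 1.0473, θ₃ = 0.0001

rotate P by −φ1: (-0.0409, -0.1236, -0.2894)
  A=0.1809, B=-0.2894, C=(l²−L²−A²−y'²−z²)/(2L)=-0.1054
  √(A²+B²)=0.3413;  θ1 = -1.0121+1.8847 ≈ 0.8726
rotate P by −φ2: (-0.0866, 0.0972, -0.2894)
  A=0.2266, B=-0.2894, C=(l²−L²−A²−y'²−z²)/(2L)=-0.1374
  √(A²+B²)=0.3676;  θ2 = -0.9065+1.9538 ≈ 1.0473
rotate P by −φ3: (0.1275, 0.0264, -0.2894)
  A cos θ + B sin θ = C:  0.0125·cos θ + -0.2894·sin θ = 0.0125
  γ=atan2(-0.2894,0.0125)=-1.5276;  ψ=arccos(0.0431)=1.5277;  θ3=γ+ψ≈0.0001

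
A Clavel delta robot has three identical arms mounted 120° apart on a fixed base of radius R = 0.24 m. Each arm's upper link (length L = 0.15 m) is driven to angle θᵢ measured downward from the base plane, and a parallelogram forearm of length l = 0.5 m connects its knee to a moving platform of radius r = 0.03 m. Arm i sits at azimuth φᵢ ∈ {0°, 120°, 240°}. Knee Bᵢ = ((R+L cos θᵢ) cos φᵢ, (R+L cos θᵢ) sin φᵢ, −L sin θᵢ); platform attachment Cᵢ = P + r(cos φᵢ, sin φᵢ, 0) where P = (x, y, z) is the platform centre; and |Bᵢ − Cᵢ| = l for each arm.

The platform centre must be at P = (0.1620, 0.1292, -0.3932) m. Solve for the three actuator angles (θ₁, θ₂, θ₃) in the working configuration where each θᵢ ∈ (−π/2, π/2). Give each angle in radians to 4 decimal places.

φ1=0.0° → target in arm frame (0.1620, 0.1292)
  e−x'=0.0480;  (l²−L²−(e−x')²−y'²−z²)/2L = 0.1797
  √(A²+B²)=0.3961;  θ1 = -1.4493+1.1001 ≈ -0.3493
rotate P by −φ2: (0.0309, -0.2049, -0.3932)
  e−x'=0.1791;  (l²−L²−(e−x')²−y'²−z²)/2L = -0.0039
  θ2 = atan2(B,A) + arccos(C/0.4321) = 0.4365
rotate P by −φ3: (-0.1929, 0.0757, -0.3932)
  e−x'=0.4029;  (l²−L²−(e−x')²−y'²−z²)/2L = -0.3172
  √(A²+B²)=0.5630;  θ3 = -0.7732+2.1693 ≈ 1.3961

θ₁ = -0.3493, θ₂ = 0.4365, θ₃ = 1.3961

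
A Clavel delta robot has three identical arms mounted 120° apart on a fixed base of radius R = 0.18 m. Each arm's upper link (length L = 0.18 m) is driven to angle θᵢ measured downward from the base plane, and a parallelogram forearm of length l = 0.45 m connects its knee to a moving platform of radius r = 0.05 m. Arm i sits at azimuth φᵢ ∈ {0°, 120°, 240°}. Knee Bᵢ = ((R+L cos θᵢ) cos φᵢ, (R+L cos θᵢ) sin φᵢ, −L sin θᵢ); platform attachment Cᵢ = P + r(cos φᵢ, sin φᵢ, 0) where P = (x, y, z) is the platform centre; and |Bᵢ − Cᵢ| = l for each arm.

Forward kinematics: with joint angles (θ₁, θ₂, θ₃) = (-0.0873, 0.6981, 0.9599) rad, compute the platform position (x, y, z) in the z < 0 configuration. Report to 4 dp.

arm 1 at φ=0.0°: e+L cos θ1 = 0.3093;  S1 = (0.3093, 0.0000, 0.0157)
φ2=120.0°: virtual centre (-0.1339, 0.2320, -0.1157), radius l
arm 3 at φ=240.0°: e+L cos θ3 = 0.2332;  S3 = (-0.1166, -0.2020, -0.1474)
subtract pairs → two planes through P
plane₁₂: -0.8865x+0.4640y+-0.2628z = -0.0108
Cramer: x(z) = 0.0180-0.3418z;  y(z) = 0.0111-0.0868z
sphere 1 gives Az²+Bz+C=0 with A=1.1244, B=0.1659, C=-0.1172;  B²−4AC=0.5548;  roots -0.4050, 0.2575;  negative root z = -0.4050
x = 0.1564, y = 0.0462

(0.1564, 0.0462, -0.4050)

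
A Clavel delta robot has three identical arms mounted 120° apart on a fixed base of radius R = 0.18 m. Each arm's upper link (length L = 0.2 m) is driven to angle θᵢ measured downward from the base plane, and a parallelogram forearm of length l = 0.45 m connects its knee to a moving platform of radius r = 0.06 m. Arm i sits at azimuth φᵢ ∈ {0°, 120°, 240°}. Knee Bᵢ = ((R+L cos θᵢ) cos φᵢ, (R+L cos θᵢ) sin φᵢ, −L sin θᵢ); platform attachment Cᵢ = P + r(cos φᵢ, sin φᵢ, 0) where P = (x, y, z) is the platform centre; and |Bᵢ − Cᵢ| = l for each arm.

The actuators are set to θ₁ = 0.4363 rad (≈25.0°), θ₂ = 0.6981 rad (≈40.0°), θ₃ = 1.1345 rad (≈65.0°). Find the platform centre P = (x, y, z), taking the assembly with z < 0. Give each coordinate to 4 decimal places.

S1 = (0.3013·cos0.0°, 0.3013·sin0.0°, -0.0845) = (0.3013, 0.0000, -0.0845)
φ2=120.0°: virtual centre (-0.1366, 0.2366, -0.1286), radius l
S3 = (0.2045·cos240.0°, 0.2045·sin240.0°, -0.1813) = (-0.1023, -0.1771, -0.1813)
subtract pairs → two planes through P
plane₁₂: -0.8757x+0.4732y+-0.0881z = -0.0067
det = 0.6921;  x = 0.0193+-0.1774z,  y = 0.0215+-0.1421z
sphere 1 gives Az²+Bz+C=0 with A=1.0517, B=0.2629, C=-0.1154;  B²−4AC=0.5546;  roots -0.4791, 0.2291;  negative root z = -0.4791
x = 0.1043, y = 0.0896

(0.1043, 0.0896, -0.4791)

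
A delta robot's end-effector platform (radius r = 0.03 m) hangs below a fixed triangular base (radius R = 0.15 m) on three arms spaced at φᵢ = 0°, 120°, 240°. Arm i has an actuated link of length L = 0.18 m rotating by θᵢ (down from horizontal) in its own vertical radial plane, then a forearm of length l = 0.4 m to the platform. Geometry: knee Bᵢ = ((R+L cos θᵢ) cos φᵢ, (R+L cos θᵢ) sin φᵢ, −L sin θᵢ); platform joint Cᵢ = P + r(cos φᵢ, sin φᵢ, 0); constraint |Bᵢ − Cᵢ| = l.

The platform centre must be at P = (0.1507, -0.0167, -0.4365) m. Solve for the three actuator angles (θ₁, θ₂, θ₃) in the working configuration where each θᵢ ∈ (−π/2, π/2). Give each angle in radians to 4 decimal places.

θ₁ = 0.3492, θ₂ = 1.2221, θ₃ = 1.1348

rotate P by −φ1: (0.1507, -0.0167, -0.4365)
  A=-0.0307, B=-0.4365, C=(l²−L²−A²−y'²−z²)/(2L)=-0.1782
  √(A²+B²)=0.4376;  θ1 = -1.6410+1.9902 ≈ 0.3492
arm 2 (φ=120.0°): x'=-0.0898, y'=-0.1222
  A=0.2098, B=-0.4365, C=(l²−L²−A²−y'²−z²)/(2L)=-0.3385
  θ2 = atan2(B,A) + arccos(C/0.4843) = 1.2221
φ3=240.0° → target in arm frame (-0.0609, 0.1389)
  e−x'=0.1809;  (l²−L²−(e−x')²−y'²−z²)/2L = -0.3193
  √(A²+B²)=0.4725;  θ3 = -1.1779+2.3127 ≈ 1.1348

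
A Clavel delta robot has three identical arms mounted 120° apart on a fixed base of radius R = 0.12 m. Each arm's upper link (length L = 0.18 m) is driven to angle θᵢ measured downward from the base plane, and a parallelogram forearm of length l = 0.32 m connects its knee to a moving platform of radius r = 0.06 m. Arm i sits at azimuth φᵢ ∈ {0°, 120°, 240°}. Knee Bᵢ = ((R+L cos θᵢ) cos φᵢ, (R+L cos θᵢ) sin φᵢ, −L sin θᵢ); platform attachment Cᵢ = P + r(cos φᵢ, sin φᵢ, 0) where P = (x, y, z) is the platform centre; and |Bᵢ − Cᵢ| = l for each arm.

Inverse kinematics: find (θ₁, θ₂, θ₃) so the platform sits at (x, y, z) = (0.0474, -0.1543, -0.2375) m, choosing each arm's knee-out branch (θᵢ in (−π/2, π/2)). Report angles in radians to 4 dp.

φ1=0.0° → target in arm frame (0.0474, -0.1543)
  A=0.0126, B=-0.2375, C=(l²−L²−A²−y'²−z²)/(2L)=-0.0288
  γ=atan2(-0.2375,0.0126)=-1.5178;  ψ=arccos(-0.1212)=1.6923;  θ1=γ+ψ≈0.1745
rotate P by −φ2: (-0.1573, 0.0361, -0.2375)
  e−x'=0.2173;  (l²−L²−(e−x')²−y'²−z²)/2L = -0.0971
  θ2 = atan2(B,A) + arccos(C/0.3219) = 1.0473
rotate P by −φ3: (0.1099, 0.1182, -0.2375)
  A cos θ + B sin θ = C:  -0.0499·cos θ + -0.2375·sin θ = -0.0080
  √(A²+B²)=0.2427;  θ3 = -1.7780+1.6037 ≈ -0.1743

θ₁ = 0.1745, θ₂ = 1.0473, θ₃ = -0.1743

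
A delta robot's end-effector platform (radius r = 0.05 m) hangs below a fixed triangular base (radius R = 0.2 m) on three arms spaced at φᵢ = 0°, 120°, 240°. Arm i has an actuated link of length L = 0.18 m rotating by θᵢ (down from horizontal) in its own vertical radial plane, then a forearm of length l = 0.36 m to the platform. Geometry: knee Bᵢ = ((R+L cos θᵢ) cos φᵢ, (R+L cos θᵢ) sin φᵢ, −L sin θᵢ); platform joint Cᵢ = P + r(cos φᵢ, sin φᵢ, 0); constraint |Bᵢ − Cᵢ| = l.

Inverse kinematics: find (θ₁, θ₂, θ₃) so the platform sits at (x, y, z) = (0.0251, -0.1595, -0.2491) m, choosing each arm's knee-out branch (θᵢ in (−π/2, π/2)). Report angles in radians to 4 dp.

rotate P by −φ1: (0.0251, -0.1595, -0.2491)
  e−x'=0.1249;  (l²−L²−(e−x')²−y'²−z²)/2L = -0.0164
  γ=atan2(-0.2491,0.1249)=-1.1060;  ψ=arccos(-0.0587)=1.6296;  θ1=γ+ψ≈0.5235
arm 2 (φ=120.0°): x'=-0.1507, y'=0.0580
  A cos θ + B sin θ = C:  0.3007·cos θ + -0.2491·sin θ = -0.1628
  γ=atan2(-0.2491,0.3007)=-0.6919;  ψ=arccos(-0.4171)=2.0010;  θ2=γ+ψ≈1.3092
φ3=240.0° → target in arm frame (0.1256, 0.1015)
  A=0.0244, B=-0.2491, C=(l²−L²−A²−y'²−z²)/(2L)=0.0674
  θ3 = atan2(B,A) + arccos(C/0.2503) = -0.1748

θ₁ = 0.5235, θ₂ = 1.3092, θ₃ = -0.1748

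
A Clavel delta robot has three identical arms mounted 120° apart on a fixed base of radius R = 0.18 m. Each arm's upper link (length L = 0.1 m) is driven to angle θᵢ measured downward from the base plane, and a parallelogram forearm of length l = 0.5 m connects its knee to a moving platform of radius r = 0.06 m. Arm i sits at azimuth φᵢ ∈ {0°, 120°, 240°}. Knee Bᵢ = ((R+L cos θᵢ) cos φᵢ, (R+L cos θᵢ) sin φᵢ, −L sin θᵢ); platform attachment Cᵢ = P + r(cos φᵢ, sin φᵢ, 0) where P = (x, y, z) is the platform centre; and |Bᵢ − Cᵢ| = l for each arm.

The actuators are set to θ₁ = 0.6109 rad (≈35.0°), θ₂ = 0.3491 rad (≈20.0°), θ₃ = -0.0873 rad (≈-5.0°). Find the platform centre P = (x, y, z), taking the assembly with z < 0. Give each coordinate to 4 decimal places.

φ1=0.0°: virtual centre (0.2019, 0.0000, -0.0574), radius l
centre 2 = (0.2140·cos120.0°, 0.2140·sin120.0°, -0.0342) = (-0.1070, 0.1853, -0.0342)
φ3=240.0°: virtual centre (-0.1098, -0.1902, 0.0087), radius l
eliminate P² terms by subtracting sphere 1 from 2 and 3
plane₁₂: -0.6178x+0.3706y+0.0463z = 0.0029
det = 0.4661;  x = -0.0057+0.1429z,  y = -0.0018+0.1132z
sphere 1 gives Az²+Bz+C=0 with A=1.0332, B=0.0550, C=-0.2036;  B²−4AC=0.8444;  roots -0.4713, 0.4181;  negative root z = -0.4713
x = -0.0731, y = -0.0551

(-0.0731, -0.0551, -0.4713)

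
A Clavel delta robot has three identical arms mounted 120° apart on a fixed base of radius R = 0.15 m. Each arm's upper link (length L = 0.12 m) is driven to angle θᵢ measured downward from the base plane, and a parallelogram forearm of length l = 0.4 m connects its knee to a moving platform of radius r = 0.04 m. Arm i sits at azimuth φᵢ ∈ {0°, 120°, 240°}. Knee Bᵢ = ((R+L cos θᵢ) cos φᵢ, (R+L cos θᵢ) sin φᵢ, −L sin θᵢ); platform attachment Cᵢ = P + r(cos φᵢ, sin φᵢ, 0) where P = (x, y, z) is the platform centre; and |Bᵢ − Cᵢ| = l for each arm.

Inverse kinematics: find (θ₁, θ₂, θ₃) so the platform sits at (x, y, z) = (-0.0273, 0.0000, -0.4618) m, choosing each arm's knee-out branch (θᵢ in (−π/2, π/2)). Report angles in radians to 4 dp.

θ₁ = 1.1343, θ₂ = 0.9596, θ₃ = 0.9596

arm 1 (φ=0.0°): x'=-0.0273, y'=0.0000
  A cos θ + B sin θ = C:  0.1373·cos θ + -0.4618·sin θ = -0.3605
  √(A²+B²)=0.4818;  θ1 = -1.2818+2.4161 ≈ 1.1343
arm 2 (φ=120.0°): x'=0.0136, y'=0.0236
  e−x'=0.0963;  (l²−L²−(e−x')²−y'²−z²)/2L = -0.3229
  γ=atan2(-0.4618,0.0963)=-1.3651;  ψ=arccos(-0.6845)=2.3248;  θ2=γ+ψ≈0.9596
arm 3 (φ=240.0°): x'=0.0137, y'=-0.0236
  A cos θ + B sin θ = C:  0.0963·cos θ + -0.4618·sin θ = -0.3229
  γ=atan2(-0.4618,0.0963)=-1.3651;  ψ=arccos(-0.6845)=2.3248;  θ3=γ+ψ≈0.9596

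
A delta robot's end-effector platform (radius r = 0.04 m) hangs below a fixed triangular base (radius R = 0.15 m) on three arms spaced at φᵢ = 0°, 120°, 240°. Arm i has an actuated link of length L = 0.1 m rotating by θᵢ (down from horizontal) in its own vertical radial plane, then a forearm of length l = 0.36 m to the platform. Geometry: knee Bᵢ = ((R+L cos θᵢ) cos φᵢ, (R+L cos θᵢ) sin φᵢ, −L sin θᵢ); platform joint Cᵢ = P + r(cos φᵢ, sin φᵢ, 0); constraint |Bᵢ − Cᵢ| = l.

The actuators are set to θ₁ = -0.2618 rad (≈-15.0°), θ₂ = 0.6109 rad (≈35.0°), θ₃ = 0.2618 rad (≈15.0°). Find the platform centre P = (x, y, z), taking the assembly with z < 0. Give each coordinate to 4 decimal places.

(0.0707, -0.0341, -0.3058)

φ1=0.0°: virtual centre (0.2066, 0.0000, 0.0259), radius l
φ2=120.0°: virtual centre (-0.0960, 0.1662, -0.0574), radius l
φ3=240.0°: virtual centre (-0.1033, -0.1789, -0.0259), radius l
subtract pairs → two planes through P
plane₁₂: -0.6051x+0.3324y+-0.1665z = -0.0032
det = 0.4225;  x = 0.0027+-0.2224z,  y = -0.0047+0.0959z
sphere 1 gives Az²+Bz+C=0 with A=1.0587, B=0.0380, C=-0.0873;  B²−4AC=0.3713;  roots -0.3058, 0.2698;  negative root z = -0.3058
x = 0.0707, y = -0.0341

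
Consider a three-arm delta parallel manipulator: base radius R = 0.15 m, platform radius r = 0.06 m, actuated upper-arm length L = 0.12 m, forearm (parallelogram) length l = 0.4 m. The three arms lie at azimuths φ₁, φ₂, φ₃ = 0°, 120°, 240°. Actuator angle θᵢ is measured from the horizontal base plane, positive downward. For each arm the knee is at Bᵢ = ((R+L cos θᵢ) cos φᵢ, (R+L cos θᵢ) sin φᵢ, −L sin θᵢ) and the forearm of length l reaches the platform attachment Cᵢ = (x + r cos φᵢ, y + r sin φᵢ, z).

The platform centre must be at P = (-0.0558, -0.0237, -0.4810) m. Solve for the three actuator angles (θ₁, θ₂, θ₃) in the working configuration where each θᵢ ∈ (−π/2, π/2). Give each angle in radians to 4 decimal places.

θ₁ = 1.3957, θ₂ = 1.1339, θ₃ = 0.9597

rotate P by −φ1: (-0.0558, -0.0237, -0.4810)
  e−x'=0.1458;  (l²−L²−(e−x')²−y'²−z²)/2L = -0.4483
  θ1 = atan2(B,A) + arccos(C/0.5026) = 1.3957
arm 2 (φ=120.0°): x'=0.0074, y'=0.0602
  A=0.0826, B=-0.4810, C=(l²−L²−A²−y'²−z²)/(2L)=-0.4009
  √(A²+B²)=0.4880;  θ2 = -1.4007+2.5346 ≈ 1.1339
rotate P by −φ3: (0.0484, -0.0365, -0.4810)
  e−x'=0.0416;  (l²−L²−(e−x')²−y'²−z²)/2L = -0.3701
  γ=atan2(-0.4810,0.0416)=-1.4846;  ψ=arccos(-0.7665)=2.4442;  θ3=γ+ψ≈0.9597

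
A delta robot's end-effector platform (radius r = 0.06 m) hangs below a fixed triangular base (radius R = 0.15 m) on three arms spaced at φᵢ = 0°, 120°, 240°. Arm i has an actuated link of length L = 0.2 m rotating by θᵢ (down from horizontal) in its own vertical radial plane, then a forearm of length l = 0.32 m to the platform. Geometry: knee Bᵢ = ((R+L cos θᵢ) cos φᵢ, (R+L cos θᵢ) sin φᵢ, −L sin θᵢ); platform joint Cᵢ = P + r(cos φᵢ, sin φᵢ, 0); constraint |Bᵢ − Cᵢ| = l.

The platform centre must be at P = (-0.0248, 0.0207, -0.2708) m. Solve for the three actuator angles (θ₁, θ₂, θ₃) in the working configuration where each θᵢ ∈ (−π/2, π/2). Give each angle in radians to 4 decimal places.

θ₁ = 0.6111, θ₂ = 0.3491, θ₃ = 0.5236

φ1=0.0° → target in arm frame (-0.0248, 0.0207)
  e−x'=0.1148;  (l²−L²−(e−x')²−y'²−z²)/2L = -0.0614
  √(A²+B²)=0.2941;  θ1 = -1.1698+1.7809 ≈ 0.6111
φ2=120.0° → target in arm frame (0.0303, 0.0111)
  e−x'=0.0597;  (l²−L²−(e−x')²−y'²−z²)/2L = -0.0365
  γ=atan2(-0.2708,0.0597)=-1.3539;  ψ=arccos(-0.1318)=1.7030;  θ2=γ+ψ≈0.3491
φ3=240.0° → target in arm frame (-0.0055, -0.0318)
  A=0.0955, B=-0.2708, C=(l²−L²−A²−y'²−z²)/(2L)=-0.0527
  √(A²+B²)=0.2872;  θ3 = -1.2317+1.7553 ≈ 0.5236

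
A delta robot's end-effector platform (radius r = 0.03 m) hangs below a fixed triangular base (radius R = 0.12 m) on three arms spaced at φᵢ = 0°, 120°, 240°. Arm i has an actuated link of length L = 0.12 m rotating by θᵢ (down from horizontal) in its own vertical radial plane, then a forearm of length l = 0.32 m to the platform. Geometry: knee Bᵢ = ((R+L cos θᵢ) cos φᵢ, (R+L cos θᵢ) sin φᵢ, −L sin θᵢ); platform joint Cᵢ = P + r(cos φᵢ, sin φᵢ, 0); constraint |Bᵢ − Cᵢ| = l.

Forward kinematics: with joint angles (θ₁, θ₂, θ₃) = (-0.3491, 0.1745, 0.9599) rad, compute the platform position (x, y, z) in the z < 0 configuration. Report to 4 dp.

(0.0971, 0.0823, -0.2496)

O1 = (0.2028·cos0.0°, 0.2028·sin0.0°, 0.0410) = (0.2028, 0.0000, 0.0410)
φ2=120.0°: virtual centre (-0.1041, 0.1803, -0.0208), radius l
φ3=240.0°: virtual centre (-0.0794, -0.1376, -0.0983), radius l
subtract pairs → two planes through P
plane₁₂: -0.6137x+0.3606y+-0.1238z = 0.0010
Cramer: x(z) = 0.0069-0.3613z;  y(z) = 0.0145-0.2718z
sphere 1 gives Az²+Bz+C=0 with A=1.2044, B=0.0515, C=-0.0622;  B²−4AC=0.3021;  roots -0.2496, 0.2068;  negative root z = -0.2496
x = 0.0971, y = 0.0823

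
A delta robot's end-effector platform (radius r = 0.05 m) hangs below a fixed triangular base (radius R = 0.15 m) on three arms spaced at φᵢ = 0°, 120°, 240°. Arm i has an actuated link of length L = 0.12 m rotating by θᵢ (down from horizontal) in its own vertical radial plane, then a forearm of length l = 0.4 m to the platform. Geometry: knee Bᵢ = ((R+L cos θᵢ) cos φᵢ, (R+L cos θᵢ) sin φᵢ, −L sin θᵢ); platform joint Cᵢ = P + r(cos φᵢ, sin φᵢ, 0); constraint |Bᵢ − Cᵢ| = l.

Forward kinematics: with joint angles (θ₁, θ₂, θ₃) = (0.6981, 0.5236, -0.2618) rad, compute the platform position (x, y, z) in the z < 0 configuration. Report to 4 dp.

(-0.0797, -0.0912, -0.3563)

arm 1 at φ=0.0°: e+L cos θ1 = 0.1919;  centre 1 = (0.1919, 0.0000, -0.0771)
centre 2 = (0.2039·cos120.0°, 0.2039·sin120.0°, -0.0600) = (-0.1020, 0.1766, -0.0600)
centre 3 = (0.2159·cos240.0°, 0.2159·sin240.0°, 0.0311) = (-0.1080, -0.1870, 0.0311)
subtract pairs → two planes through P
[-0.5878 0.3532 0.0343]·P = 0.0024;  [-0.5998 -0.3740 0.2164]·P = 0.0048
det = 0.4317;  x = -0.0060+0.2067z,  y = -0.0032+0.2470z
quadratic in z: (1.1038)z²+(0.0708)z+(-0.1149)=0, √Δ=0.7156 → z ∈ {-0.3563, 0.2921}; z = -0.3563 (taking z<0)
x = -0.0797, y = -0.0912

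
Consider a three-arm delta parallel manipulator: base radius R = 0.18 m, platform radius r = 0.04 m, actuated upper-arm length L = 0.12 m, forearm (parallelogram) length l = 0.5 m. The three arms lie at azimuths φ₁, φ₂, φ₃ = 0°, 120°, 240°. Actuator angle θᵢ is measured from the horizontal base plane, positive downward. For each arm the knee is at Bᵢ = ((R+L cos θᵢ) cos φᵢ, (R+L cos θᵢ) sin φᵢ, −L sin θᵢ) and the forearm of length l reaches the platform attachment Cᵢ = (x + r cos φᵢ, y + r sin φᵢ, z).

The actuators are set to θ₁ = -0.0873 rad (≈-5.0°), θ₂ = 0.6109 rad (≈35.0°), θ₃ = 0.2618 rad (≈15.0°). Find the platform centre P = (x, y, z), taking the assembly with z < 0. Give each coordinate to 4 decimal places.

arm 1 at φ=0.0°: (R−r)+L cos θ1 = 0.2595;  centre 1 = (0.2595, 0.0000, 0.0105)
arm 2 at φ=120.0°: (R−r)+L cos θ2 = 0.2383;  centre 2 = (-0.1191, 0.2064, -0.0688)
centre 3 = (0.2559·cos240.0°, 0.2559·sin240.0°, -0.0311) = (-0.1280, -0.2216, -0.0311)
|centre ₂|²−|centre ₁|² = -0.0059;  |centre ₃|²−|centre ₁|² = -0.0010
[-0.7574 0.4127 -0.1586]·P = -0.0059;  [-0.7750 -0.4433 -0.0830]·P = -0.0010
Cramer: x(z) = 0.0047-0.1595z;  y(z) = -0.0059+0.0915z
quadratic in z: (1.0338)z²+(0.0593)z+(-0.1849)=0, √Δ=0.8764 → z ∈ {-0.4526, 0.3952}; z = -0.4526 (taking z<0)
x = 0.0768, y = -0.0473

(0.0768, -0.0473, -0.4526)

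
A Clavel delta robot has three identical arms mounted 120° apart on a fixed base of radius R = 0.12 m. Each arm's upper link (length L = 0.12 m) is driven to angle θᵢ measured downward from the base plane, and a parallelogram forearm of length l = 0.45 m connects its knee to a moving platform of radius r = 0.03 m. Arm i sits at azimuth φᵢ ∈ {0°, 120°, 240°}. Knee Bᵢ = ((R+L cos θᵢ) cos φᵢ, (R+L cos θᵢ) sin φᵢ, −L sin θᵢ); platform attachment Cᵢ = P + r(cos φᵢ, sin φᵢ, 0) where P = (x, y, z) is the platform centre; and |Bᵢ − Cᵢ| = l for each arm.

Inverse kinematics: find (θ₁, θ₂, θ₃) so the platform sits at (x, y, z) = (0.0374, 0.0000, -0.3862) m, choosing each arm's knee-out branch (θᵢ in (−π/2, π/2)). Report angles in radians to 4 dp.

θ₁ = -0.2618, θ₂ = 0.0000, θ₃ = 0.0000

rotate P by −φ1: (0.0374, 0.0000, -0.3862)
  e−x'=0.0526;  (l²−L²−(e−x')²−y'²−z²)/2L = 0.1508
  γ=atan2(-0.3862,0.0526)=-1.4354;  ψ=arccos(0.3868)=1.1736;  θ1=γ+ψ≈-0.2618
rotate P by −φ2: (-0.0187, -0.0324, -0.3862)
  A=0.1087, B=-0.3862, C=(l²−L²−A²−y'²−z²)/(2L)=0.1087
  θ2 = atan2(B,A) + arccos(C/0.4012) = 0.0000
φ3=240.0° → target in arm frame (-0.0187, 0.0324)
  A=0.1087, B=-0.3862, C=(l²−L²−A²−y'²−z²)/(2L)=0.1087
  θ3 = atan2(B,A) + arccos(C/0.4012) = 0.0000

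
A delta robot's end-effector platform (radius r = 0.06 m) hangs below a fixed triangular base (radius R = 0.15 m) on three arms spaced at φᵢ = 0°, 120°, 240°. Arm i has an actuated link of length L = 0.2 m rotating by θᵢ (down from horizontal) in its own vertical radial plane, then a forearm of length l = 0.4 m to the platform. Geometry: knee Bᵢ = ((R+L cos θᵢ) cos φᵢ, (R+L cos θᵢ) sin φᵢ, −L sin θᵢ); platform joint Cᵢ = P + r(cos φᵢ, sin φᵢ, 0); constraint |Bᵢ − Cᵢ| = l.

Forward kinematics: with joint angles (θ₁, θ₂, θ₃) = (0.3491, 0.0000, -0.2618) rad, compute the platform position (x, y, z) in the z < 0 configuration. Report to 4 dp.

arm 1 at φ=0.0°: (R−r)+L cos θ1 = 0.2779;  centre 1 = (0.2779, 0.0000, -0.0684)
φ2=120.0°: virtual centre (-0.1450, 0.2511, 0.0000), radius l
φ3=240.0°: virtual centre (-0.1416, -0.2452, 0.0518), radius l
|centre ₂|²−|centre ₁|² = 0.0022;  |centre ₃|²−|centre ₁|² = 0.0009
plane₁₂: -0.8459x+0.5023y+0.1368z = 0.0022
det = 0.8363;  x = -0.0018+0.2246z,  y = 0.0012+0.1058z
into |P−centre ₁|² = l²: 1.0616z² + 0.0114z + -0.0770 = 0;  Δ = 0.3273;  z = -0.2748 or 0.2641 → z<0 root = -0.2748
x = -0.0636, y = -0.0279

(-0.0636, -0.0279, -0.2748)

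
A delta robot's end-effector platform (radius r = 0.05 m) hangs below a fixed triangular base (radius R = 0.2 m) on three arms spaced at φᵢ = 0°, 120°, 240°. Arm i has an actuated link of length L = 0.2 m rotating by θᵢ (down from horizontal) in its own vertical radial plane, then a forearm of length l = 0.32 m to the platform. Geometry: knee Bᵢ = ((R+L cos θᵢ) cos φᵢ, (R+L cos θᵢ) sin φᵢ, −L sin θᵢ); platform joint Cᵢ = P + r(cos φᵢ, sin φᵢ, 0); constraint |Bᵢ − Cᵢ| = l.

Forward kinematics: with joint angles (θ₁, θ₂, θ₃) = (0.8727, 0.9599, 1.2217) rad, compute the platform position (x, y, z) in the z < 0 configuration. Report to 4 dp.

S1 = (0.2786·cos0.0°, 0.2786·sin0.0°, -0.1532) = (0.2786, 0.0000, -0.1532)
φ2=120.0°: virtual centre (-0.1324, 0.2293, -0.1638), radius l
S3 = (0.2184·cos240.0°, 0.2184·sin240.0°, -0.1879) = (-0.1092, -0.1891, -0.1879)
|S₂|²−|S₁|² = -0.0041;  |S₃|²−|S₁|² = -0.0180
[-0.8218 0.4585 -0.0212]·P = -0.0041;  [-0.7755 -0.3783 -0.0694]·P = -0.0180
Cramer: x(z) = 0.0148-0.0598z;  y(z) = 0.0174-0.0609z
into |P−S₁|² = l²: 1.0073z² + 0.3359z + -0.0090 = 0;  Δ = 0.1492;  z = -0.3585 or 0.0250 → z<0 root = -0.3585
x = 0.0362, y = 0.0393

(0.0362, 0.0393, -0.3585)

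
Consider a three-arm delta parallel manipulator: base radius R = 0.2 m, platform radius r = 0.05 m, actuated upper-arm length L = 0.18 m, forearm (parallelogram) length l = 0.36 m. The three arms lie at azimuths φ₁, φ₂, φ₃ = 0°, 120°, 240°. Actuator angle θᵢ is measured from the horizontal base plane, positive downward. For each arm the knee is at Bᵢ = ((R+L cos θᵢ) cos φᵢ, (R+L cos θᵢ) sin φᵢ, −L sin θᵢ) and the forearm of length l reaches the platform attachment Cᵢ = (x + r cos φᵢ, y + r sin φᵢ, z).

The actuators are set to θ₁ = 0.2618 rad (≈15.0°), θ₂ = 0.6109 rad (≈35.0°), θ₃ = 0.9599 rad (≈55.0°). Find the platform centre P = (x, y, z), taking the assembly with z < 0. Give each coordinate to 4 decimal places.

(0.0681, 0.0445, -0.2960)

arm 1 at φ=0.0°: e+L cos θ1 = 0.3239;  centre 1 = (0.3239, 0.0000, -0.0466)
φ2=120.0°: virtual centre (-0.1487, 0.2576, -0.1032), radius l
centre 3 = (0.2532·cos240.0°, 0.2532·sin240.0°, -0.1474) = (-0.1266, -0.2193, -0.1474)
subtract pairs → two planes through P
[-0.9452 0.5152 -0.1133]·P = -0.0079;  [-0.9010 -0.4386 -0.2017]·P = -0.0212
Cramer: x(z) = 0.0164-0.1748z;  y(z) = 0.0147-0.1008z
quadratic in z: (1.0407)z²+(0.1977)z+(-0.0327)=0, √Δ=0.4184 → z ∈ {-0.2960, 0.1060}; z = -0.2960 (taking z<0)
x = 0.0681, y = 0.0445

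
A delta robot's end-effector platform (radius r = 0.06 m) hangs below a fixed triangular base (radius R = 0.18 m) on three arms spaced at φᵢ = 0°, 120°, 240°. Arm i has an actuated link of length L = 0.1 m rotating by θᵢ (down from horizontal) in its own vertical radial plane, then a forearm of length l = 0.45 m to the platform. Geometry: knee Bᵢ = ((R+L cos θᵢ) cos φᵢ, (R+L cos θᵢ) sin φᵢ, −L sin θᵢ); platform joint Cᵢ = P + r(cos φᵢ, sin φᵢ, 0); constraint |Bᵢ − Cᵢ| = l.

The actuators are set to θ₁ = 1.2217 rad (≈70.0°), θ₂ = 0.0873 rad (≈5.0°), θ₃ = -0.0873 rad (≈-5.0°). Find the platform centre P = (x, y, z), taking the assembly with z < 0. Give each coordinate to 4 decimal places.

(-0.1730, -0.0184, -0.4024)

φ1=0.0°: virtual centre (0.1542, 0.0000, -0.0940), radius l
arm 2 at φ=120.0°: e+L cos θ2 = 0.2196;  S2 = (-0.1098, 0.1902, -0.0087)
arm 3 at φ=240.0°: e+L cos θ3 = 0.2196;  S3 = (-0.1098, -0.1902, 0.0087)
subtract pairs → two planes through P
linear system: -0.5280x+0.3804y = 0.0157−0.1705z; -0.5280x+-0.3804y = 0.0157−0.2054z
Cramer: x(z) = -0.0297+0.3559z;  y(z) = 0.0000+0.0458z
sphere 1 gives Az²+Bz+C=0 with A=1.1288, B=0.0570, C=-0.1598;  B²−4AC=0.7249;  roots -0.4024, 0.3519;  negative root z = -0.4024
x = -0.1730, y = -0.0184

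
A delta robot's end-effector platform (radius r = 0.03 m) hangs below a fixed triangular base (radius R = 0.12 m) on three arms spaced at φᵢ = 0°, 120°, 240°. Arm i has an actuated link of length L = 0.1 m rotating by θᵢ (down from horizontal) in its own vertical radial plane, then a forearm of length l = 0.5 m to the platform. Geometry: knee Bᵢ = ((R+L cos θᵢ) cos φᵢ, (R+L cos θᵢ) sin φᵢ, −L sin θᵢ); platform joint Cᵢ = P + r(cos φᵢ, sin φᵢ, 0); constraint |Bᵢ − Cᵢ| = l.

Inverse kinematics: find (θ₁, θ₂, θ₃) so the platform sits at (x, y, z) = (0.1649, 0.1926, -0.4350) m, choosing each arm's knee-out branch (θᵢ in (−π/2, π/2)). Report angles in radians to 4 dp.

θ₁ = -0.2621, θ₂ = 0.0870, θ₃ = 1.3090

arm 1 (φ=0.0°): x'=0.1649, y'=0.1926
  A cos θ + B sin θ = C:  -0.0749·cos θ + -0.4350·sin θ = 0.0404
  θ1 = atan2(B,A) + arccos(C/0.4414) = -0.2621
rotate P by −φ2: (0.0843, -0.2391, -0.4350)
  e−x'=0.0057;  (l²−L²−(e−x')²−y'²−z²)/2L = -0.0321
  γ=atan2(-0.4350,0.0057)=-1.5578;  ψ=arccos(-0.0739)=1.6448;  θ2=γ+ψ≈0.0870
rotate P by −φ3: (-0.2492, 0.0465, -0.4350)
  A cos θ + B sin θ = C:  0.3392·cos θ + -0.4350·sin θ = -0.3324
  θ3 = atan2(B,A) + arccos(C/0.5516) = 1.3090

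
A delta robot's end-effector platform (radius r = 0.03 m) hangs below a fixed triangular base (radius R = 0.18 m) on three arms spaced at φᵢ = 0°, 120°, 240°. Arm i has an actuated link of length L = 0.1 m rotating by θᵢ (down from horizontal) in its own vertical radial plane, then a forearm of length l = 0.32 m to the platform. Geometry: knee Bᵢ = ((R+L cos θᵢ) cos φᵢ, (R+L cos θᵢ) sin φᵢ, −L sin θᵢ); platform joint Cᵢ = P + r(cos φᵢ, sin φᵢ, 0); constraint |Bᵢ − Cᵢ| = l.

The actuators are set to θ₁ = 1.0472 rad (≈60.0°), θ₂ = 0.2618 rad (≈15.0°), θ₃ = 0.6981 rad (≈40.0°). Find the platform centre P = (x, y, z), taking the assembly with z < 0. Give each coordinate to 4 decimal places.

(-0.0529, 0.0323, -0.2800)

S1 = (0.2000·cos0.0°, 0.2000·sin0.0°, -0.0866) = (0.2000, 0.0000, -0.0866)
S2 = (0.2466·cos120.0°, 0.2466·sin120.0°, -0.0259) = (-0.1233, 0.2136, -0.0259)
arm 3 at φ=240.0°: (R−r)+L cos θ3 = 0.2266;  S3 = (-0.1133, -0.1962, -0.0643)
subtract pairs → two planes through P
[-0.6466 0.4271 0.1214]·P = 0.0140;  [-0.6266 -0.3925 0.0447]·P = 0.0080
det = 0.5214;  x = -0.0171+0.1280z,  y = 0.0069+-0.0906z
sphere 1 gives Az²+Bz+C=0 with A=1.0246, B=0.1164, C=-0.0477;  B²−4AC=0.2092;  roots -0.2800, 0.1664;  negative root z = -0.2800
x = -0.0529, y = 0.0323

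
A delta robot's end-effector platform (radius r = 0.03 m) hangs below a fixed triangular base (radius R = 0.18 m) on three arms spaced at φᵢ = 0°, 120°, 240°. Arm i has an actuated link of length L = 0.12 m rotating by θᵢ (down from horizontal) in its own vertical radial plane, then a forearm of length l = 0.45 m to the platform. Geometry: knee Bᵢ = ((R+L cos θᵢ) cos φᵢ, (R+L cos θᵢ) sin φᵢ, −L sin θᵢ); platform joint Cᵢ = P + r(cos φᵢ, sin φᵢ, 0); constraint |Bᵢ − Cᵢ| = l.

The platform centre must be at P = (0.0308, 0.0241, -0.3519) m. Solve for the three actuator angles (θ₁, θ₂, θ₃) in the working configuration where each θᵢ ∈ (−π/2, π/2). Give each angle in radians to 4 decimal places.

θ₁ = -0.2616, θ₂ = -0.0868, θ₃ = 0.1746

rotate P by −φ1: (0.0308, 0.0241, -0.3519)
  A cos θ + B sin θ = C:  0.1192·cos θ + -0.3519·sin θ = 0.2062
  γ=atan2(-0.3519,0.1192)=-1.2442;  ψ=arccos(0.5549)=0.9826;  θ1=γ+ψ≈-0.2616
rotate P by −φ2: (0.0055, -0.0387, -0.3519)
  A=0.1445, B=-0.3519, C=(l²−L²−A²−y'²−z²)/(2L)=0.1745
  √(A²+B²)=0.3804;  θ2 = -1.1811+1.0943 ≈ -0.0868
arm 3 (φ=240.0°): x'=-0.0363, y'=0.0146
  e−x'=0.1863;  (l²−L²−(e−x')²−y'²−z²)/2L = 0.1223
  √(A²+B²)=0.3982;  θ3 = -1.0840+1.2585 ≈ 0.1746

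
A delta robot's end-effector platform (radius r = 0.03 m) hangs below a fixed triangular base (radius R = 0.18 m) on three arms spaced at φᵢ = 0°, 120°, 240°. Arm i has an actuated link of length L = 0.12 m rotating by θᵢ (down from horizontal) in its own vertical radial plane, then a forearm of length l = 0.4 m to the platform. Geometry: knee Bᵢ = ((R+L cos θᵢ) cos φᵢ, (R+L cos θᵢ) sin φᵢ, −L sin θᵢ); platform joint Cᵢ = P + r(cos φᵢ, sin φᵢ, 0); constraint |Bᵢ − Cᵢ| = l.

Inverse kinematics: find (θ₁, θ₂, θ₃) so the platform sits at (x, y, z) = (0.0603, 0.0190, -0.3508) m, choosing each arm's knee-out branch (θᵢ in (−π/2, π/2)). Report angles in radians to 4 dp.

φ1=0.0° → target in arm frame (0.0603, 0.0190)
  e−x'=0.0897;  (l²−L²−(e−x')²−y'²−z²)/2L = 0.0589
  γ=atan2(-0.3508,0.0897)=-1.3205;  ψ=arccos(0.1626)=1.4074;  θ1=γ+ψ≈0.0870
rotate P by −φ2: (-0.0137, -0.0617, -0.3508)
  A=0.1637, B=-0.3508, C=(l²−L²−A²−y'²−z²)/(2L)=-0.0336
  θ2 = atan2(B,A) + arccos(C/0.3871) = 0.5235
φ3=240.0° → target in arm frame (-0.0466, 0.0427)
  A cos θ + B sin θ = C:  0.1966·cos θ + -0.3508·sin θ = -0.0747
  γ=atan2(-0.3508,0.1966)=-1.0600;  ψ=arccos(-0.1859)=1.7578;  θ3=γ+ψ≈0.6978

θ₁ = 0.0870, θ₂ = 0.5235, θ₃ = 0.6978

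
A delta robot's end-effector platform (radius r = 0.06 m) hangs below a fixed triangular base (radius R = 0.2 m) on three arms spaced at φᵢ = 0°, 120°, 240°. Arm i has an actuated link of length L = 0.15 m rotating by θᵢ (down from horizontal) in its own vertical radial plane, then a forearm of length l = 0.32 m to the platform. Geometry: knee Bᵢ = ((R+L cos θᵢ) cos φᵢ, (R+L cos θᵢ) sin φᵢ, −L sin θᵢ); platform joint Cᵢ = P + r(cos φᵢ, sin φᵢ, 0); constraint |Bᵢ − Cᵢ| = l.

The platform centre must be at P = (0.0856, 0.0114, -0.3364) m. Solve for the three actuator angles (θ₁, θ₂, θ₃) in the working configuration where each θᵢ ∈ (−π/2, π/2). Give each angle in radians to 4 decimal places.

θ₁ = 0.5239, θ₂ = 1.1345, θ₃ = 1.2218

rotate P by −φ1: (0.0856, 0.0114, -0.3364)
  e−x'=0.0544;  (l²−L²−(e−x')²−y'²−z²)/2L = -0.1212
  γ=atan2(-0.3364,0.0544)=-1.4105;  ψ=arccos(-0.3556)=1.9344;  θ1=γ+ψ≈0.5239
φ2=120.0° → target in arm frame (-0.0329, -0.0798)
  A cos θ + B sin θ = C:  0.1729·cos θ + -0.3364·sin θ = -0.2318
  √(A²+B²)=0.3782;  θ2 = -1.0960+2.2305 ≈ 1.1345
φ3=240.0° → target in arm frame (-0.0527, 0.0684)
  A=0.1927, B=-0.3364, C=(l²−L²−A²−y'²−z²)/(2L)=-0.2502
  γ=atan2(-0.3364,0.1927)=-1.0507;  ψ=arccos(-0.6455)=2.2725;  θ3=γ+ψ≈1.2218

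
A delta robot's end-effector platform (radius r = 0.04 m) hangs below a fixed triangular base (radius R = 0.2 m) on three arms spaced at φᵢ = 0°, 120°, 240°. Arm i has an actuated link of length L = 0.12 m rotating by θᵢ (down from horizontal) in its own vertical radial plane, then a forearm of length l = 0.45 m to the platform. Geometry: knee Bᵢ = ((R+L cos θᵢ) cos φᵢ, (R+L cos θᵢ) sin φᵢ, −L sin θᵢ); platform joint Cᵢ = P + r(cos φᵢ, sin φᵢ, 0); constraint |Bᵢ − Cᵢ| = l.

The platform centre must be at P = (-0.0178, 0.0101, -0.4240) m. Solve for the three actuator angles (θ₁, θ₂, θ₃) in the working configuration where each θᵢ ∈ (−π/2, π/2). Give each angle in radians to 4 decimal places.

θ₁ = 0.6107, θ₂ = 0.4364, θ₃ = 0.5235

φ1=0.0° → target in arm frame (-0.0178, 0.0101)
  A=0.1778, B=-0.4240, C=(l²−L²−A²−y'²−z²)/(2L)=-0.0975
  θ1 = atan2(B,A) + arccos(C/0.4598) = 0.6107
φ2=120.0° → target in arm frame (0.0176, 0.0104)
  A cos θ + B sin θ = C:  0.1424·cos θ + -0.4240·sin θ = -0.0502
  θ2 = atan2(B,A) + arccos(C/0.4473) = 0.4364
φ3=240.0° → target in arm frame (0.0002, -0.0205)
  e−x'=0.1598;  (l²−L²−(e−x')²−y'²−z²)/2L = -0.0735
  γ=atan2(-0.4240,0.1598)=-1.2103;  ψ=arccos(-0.1623)=1.7338;  θ3=γ+ψ≈0.5235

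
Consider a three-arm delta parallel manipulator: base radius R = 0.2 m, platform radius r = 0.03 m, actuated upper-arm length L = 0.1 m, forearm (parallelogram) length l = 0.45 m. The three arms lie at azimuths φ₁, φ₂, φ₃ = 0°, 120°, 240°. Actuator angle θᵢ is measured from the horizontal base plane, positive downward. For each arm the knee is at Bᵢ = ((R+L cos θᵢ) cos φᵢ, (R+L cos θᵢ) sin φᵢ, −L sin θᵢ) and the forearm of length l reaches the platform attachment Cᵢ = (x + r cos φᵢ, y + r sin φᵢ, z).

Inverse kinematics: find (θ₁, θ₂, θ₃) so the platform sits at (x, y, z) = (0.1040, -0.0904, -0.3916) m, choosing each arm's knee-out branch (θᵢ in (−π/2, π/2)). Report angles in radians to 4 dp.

φ1=0.0° → target in arm frame (0.1040, -0.0904)
  A=0.0660, B=-0.3916, C=(l²−L²−A²−y'²−z²)/(2L)=0.1331
  θ1 = atan2(B,A) + arccos(C/0.3971) = -0.1748
rotate P by −φ2: (-0.1303, -0.0449, -0.3916)
  e−x'=0.3003;  (l²−L²−(e−x')²−y'²−z²)/2L = -0.2652
  γ=atan2(-0.3916,0.3003)=-0.9166;  ψ=arccos(-0.5374)=2.1381;  θ2=γ+ψ≈1.2215
arm 3 (φ=240.0°): x'=0.0263, y'=0.1353
  A cos θ + B sin θ = C:  0.1437·cos θ + -0.3916·sin θ = 0.0010
  θ3 = atan2(B,A) + arccos(C/0.4171) = 0.3493

θ₁ = -0.1748, θ₂ = 1.2215, θ₃ = 0.3493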